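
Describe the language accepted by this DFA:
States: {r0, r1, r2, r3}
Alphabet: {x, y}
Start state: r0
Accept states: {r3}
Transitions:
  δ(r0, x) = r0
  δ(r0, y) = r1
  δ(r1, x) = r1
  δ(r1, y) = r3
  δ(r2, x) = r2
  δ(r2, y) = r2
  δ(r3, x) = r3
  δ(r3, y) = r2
Testing a few strings:
  'xyyx' → accept
  'x' → reject
  'xxxx' → reject
  'xyyy' → reject
State roles: r0=zero y's; r1=one y; r2=≥ three y's (dead); r3=two y's
All strings over {x,y} containing exactly two y's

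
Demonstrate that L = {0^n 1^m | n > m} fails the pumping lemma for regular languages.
Assume L is regular with pumping length p. Idea: pumping down the 0-block drops the 0-count to at most the 1-count.
Choose s = 0^(p+1) 1^p ∈ L (|s| = 2p+1 ≥ p). By the pumping lemma, s = xyz with |xy| ≤ p, |y| > 0, so y = 0^k with k ≥ 1. Take i = 0: xz = 0^(p+1−k) 1^p. Since k ≥ 1, p+1−k ≤ p, so the number of 0's is no longer strictly greater than the number of 1's, hence xz ∉ L.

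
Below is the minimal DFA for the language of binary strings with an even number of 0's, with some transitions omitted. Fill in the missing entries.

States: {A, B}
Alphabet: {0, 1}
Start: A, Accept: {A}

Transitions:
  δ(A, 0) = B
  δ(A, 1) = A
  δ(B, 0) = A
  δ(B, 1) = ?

From the language and accept set, identify what each state tracks — A: even number of 0's so far; B: odd number of 0's so far.
Each missing δ(q, a) is the state matching the new tracked value after reading a.
δ(B, 1) = B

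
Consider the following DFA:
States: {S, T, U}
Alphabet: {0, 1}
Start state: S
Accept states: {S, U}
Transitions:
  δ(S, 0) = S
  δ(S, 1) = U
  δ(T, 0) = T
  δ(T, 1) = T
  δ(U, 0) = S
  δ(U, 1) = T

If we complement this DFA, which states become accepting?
Complement accept states = All states \ Original accept states
= {S, T, U} \ {S, U}
{T}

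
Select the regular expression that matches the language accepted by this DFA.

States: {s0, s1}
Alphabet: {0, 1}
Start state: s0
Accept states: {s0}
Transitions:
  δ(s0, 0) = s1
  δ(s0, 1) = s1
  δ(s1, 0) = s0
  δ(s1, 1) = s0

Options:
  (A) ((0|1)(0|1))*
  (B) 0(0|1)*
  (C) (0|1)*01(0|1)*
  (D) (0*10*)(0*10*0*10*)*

Check each option against the DFA on short strings; one disagreement eliminates an option:
  (A) ((0|1)(0|1))*: agrees with the DFA on every string of length ≤ 6
  (B) 0(0|1)*: on ε the DFA stays in s0 and accepts (s0 ∈ Accept), but the regex does not match it → eliminate
  (C) (0|1)*01(0|1)*: on ε the DFA stays in s0 and accepts (s0 ∈ Accept), but the regex does not match it → eliminate
  (D) (0*10*)(0*10*0*10*)*: on ε the DFA stays in s0 and accepts (s0 ∈ Accept), but the regex does not match it → eliminate
Only (A) is consistent with the DFA.
(A) ((0|1)(0|1))*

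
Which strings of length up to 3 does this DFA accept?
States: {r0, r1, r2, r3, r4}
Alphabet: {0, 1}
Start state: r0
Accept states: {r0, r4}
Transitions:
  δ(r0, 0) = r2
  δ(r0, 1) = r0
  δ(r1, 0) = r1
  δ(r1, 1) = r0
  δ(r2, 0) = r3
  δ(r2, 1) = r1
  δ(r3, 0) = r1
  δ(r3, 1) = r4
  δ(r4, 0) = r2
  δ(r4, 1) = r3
ε, 1, 11, 001, 011, 111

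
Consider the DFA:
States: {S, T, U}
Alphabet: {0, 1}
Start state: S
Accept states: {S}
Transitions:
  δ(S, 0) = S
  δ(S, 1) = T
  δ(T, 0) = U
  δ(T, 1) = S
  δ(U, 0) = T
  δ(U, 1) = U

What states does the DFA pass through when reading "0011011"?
read '0': S → S
  read '0': S → S
  read '1': S → T
  read '1': T → S
  read '0': S → S
  read '1': S → T
  read '1': T → S
S -> S -> S -> T -> S -> S -> T -> S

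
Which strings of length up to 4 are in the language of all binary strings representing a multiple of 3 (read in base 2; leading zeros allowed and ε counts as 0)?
ε, 0, 00, 11, 000, 011, 110, 0000, 0011, 0110, 1001, 1100, 1111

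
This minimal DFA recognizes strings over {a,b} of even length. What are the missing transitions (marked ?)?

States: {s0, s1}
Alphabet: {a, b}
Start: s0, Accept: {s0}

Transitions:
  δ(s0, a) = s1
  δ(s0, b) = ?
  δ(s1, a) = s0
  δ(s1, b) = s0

From the language and accept set, identify what each state tracks — s0: even length so far; s1: odd length so far.
Each missing δ(q, a) is the state matching the new tracked value after reading a.
δ(s0, b) = s1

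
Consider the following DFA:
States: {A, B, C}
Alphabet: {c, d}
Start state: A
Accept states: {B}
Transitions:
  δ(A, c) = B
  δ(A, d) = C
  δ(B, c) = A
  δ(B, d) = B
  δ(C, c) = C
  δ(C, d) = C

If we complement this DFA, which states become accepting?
Complement accept states = All states \ Original accept states
= {A, B, C} \ {B}
{A, C}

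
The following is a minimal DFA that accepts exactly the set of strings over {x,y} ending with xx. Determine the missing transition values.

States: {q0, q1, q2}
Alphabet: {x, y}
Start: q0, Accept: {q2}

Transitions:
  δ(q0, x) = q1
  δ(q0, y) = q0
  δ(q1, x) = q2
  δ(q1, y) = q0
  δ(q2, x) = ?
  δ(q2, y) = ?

From the language and accept set, identify what each state tracks — q0: last symbol not x; q1: one trailing x; q2: two trailing x's.
Each missing δ(q, a) is the state matching the new tracked value after reading a.
δ(q2, x) = q2; δ(q2, y) = q0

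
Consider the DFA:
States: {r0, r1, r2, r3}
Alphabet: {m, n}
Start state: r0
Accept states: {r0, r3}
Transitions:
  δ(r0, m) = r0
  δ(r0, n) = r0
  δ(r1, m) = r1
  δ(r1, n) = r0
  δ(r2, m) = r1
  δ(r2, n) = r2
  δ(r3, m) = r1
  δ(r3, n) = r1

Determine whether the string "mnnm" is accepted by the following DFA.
Processing string "mnnm":
  r0 --m--> r0
  r0 --n--> r0
  r0 --n--> r0
  r0 --m--> r0
Final state: r0
Accept states: {r0, r3}
Yes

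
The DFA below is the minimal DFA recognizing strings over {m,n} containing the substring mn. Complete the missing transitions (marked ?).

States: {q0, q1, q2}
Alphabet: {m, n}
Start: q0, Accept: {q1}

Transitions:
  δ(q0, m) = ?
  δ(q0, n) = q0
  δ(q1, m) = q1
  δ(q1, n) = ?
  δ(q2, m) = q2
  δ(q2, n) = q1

From the language and accept set, identify what each state tracks — q0: no m seen yet; q1: substring mn seen; q2: seen a m, waiting for n.
Each missing δ(q, a) is the state matching the new tracked value after reading a.
δ(q0, m) = q2; δ(q1, n) = q1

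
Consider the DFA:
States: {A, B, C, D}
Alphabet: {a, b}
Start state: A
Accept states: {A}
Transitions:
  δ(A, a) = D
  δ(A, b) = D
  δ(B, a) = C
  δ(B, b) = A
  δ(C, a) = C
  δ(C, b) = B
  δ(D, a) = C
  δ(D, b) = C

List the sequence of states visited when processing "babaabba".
read 'b': A → D
  read 'a': D → C
  read 'b': C → B
  read 'a': B → C
  read 'a': C → C
  read 'b': C → B
  read 'b': B → A
  read 'a': A → D
A -> D -> C -> B -> C -> C -> B -> A -> D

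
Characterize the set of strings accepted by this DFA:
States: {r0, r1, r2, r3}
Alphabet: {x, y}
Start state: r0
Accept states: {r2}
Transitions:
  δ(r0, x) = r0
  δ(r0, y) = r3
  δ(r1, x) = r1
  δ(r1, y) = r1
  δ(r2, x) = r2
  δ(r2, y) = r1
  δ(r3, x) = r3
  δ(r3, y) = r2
Testing a few strings:
  'x' → reject
  'yy' → accept
  'yxyy' → reject
  'xx' → reject
State roles: r0=zero y's; r1=≥ three y's (dead); r2=two y's; r3=one y
All strings over {x,y} containing exactly two y's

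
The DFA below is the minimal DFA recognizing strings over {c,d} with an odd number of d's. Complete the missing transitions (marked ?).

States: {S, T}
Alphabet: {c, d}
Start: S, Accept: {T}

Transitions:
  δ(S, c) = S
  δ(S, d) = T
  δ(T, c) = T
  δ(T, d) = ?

From the language and accept set, identify what each state tracks — S: even number of d's so far; T: odd number of d's so far.
Each missing δ(q, a) is the state matching the new tracked value after reading a.
δ(T, d) = S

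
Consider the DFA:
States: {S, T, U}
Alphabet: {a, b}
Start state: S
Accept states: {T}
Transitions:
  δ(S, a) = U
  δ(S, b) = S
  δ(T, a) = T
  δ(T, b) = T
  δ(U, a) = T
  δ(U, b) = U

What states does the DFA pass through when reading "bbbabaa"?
read 'b': S → S
  read 'b': S → S
  read 'b': S → S
  read 'a': S → U
  read 'b': U → U
  read 'a': U → T
  read 'a': T → T
S -> S -> S -> S -> U -> U -> T -> T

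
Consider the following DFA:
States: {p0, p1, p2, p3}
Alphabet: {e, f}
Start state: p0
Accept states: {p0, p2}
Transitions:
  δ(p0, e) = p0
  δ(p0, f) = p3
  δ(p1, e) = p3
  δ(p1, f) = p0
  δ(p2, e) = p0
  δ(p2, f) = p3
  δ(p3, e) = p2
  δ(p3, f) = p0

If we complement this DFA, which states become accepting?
Complement accept states = All states \ Original accept states
= {p0, p1, p2, p3} \ {p0, p2}
{p1, p3}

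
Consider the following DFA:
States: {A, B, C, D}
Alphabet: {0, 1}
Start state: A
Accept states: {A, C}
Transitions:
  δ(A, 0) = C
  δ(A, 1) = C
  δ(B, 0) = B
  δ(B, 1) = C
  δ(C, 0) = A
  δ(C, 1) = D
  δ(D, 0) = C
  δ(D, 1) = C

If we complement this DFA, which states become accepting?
Complement accept states = All states \ Original accept states
= {A, B, C, D} \ {A, C}
{B, D}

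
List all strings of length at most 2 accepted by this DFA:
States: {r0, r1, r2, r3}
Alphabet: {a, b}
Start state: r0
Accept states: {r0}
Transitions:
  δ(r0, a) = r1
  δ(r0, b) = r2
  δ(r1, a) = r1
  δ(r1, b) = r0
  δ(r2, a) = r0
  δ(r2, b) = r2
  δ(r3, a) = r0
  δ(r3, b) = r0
ε, ab, ba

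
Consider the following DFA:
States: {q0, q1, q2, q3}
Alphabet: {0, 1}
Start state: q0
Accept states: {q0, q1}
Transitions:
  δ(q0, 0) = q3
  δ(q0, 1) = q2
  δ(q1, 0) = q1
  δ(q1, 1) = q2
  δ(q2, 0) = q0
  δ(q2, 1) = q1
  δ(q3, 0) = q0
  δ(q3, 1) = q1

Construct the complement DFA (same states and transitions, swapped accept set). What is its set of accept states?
Complement accept states = All states \ Original accept states
= {q0, q1, q2, q3} \ {q0, q1}
{q2, q3}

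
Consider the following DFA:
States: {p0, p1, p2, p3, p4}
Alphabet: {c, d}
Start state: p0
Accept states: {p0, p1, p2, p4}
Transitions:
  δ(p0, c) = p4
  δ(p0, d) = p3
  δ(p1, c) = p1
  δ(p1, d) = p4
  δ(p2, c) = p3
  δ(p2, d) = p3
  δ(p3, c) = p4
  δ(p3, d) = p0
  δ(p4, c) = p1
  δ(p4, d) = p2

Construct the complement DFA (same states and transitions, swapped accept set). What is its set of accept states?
Complement accept states = All states \ Original accept states
= {p0, p1, p2, p3, p4} \ {p0, p1, p2, p4}
{p3}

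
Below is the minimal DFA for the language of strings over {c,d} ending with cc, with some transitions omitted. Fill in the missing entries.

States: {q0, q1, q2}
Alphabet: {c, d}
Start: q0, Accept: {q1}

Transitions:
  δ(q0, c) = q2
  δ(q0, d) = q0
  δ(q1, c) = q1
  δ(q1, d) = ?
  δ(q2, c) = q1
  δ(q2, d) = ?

From the language and accept set, identify what each state tracks — q0: last symbol not c; q1: two trailing c's; q2: one trailing c.
Each missing δ(q, a) is the state matching the new tracked value after reading a.
δ(q1, d) = q0; δ(q2, d) = q0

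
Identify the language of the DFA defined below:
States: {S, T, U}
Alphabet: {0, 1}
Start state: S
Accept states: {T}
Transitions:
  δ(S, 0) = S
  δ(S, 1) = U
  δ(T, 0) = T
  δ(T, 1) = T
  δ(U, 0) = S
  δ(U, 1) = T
Testing a few strings:
  '101' → reject
  '11' → accept
  '1' → reject
  '0' → reject
State roles: S=no progress toward 11; T=substring 11 seen; U=one trailing 1
All binary strings containing the substring 11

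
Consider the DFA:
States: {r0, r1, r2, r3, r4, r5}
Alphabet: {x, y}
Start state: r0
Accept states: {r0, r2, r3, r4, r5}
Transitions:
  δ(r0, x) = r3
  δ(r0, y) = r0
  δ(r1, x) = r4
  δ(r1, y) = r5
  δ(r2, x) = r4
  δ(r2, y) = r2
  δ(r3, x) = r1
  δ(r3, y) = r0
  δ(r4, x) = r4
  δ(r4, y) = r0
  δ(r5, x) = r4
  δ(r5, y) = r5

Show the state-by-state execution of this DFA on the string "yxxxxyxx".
read 'y': r0 → r0
  read 'x': r0 → r3
  read 'x': r3 → r1
  read 'x': r1 → r4
  read 'x': r4 → r4
  read 'y': r4 → r0
  read 'x': r0 → r3
  read 'x': r3 → r1
r0 -> r0 -> r3 -> r1 -> r4 -> r4 -> r0 -> r3 -> r1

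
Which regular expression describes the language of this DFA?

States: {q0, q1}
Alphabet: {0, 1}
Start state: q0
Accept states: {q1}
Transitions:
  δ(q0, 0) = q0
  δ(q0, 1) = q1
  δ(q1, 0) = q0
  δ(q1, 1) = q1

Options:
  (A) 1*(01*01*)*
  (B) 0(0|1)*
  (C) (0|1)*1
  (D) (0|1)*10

Check each option against the DFA on short strings; one disagreement eliminates an option:
  (A) 1*(01*01*)*: on ε the DFA stays in q0 and rejects (q0 ∉ Accept), but the regex matches it → eliminate
  (B) 0(0|1)*: on '0' the DFA goes q0 → q0 and rejects (q0 ∉ Accept), but the regex matches it → eliminate
  (C) (0|1)*1: agrees with the DFA on every string of length ≤ 6
  (D) (0|1)*10: on '1' the DFA goes q0 → q1 and accepts (q1 ∈ Accept), but the regex does not match it → eliminate
Only (C) is consistent with the DFA.
(C) (0|1)*1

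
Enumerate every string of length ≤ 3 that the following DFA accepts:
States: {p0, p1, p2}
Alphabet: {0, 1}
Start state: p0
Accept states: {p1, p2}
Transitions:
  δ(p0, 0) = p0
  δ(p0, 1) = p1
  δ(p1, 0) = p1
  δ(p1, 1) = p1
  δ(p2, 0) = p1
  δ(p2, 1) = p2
1, 01, 10, 11, 001, 010, 011, 100, 101, 110, 111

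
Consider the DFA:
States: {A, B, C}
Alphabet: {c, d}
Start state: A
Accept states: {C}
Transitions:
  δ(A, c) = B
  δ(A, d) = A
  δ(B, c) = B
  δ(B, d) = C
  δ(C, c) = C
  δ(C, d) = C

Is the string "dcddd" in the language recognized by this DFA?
Processing string "dcddd":
  A --d--> A
  A --c--> B
  B --d--> C
  C --d--> C
  C --d--> C
Final state: C
Accept states: {C}
Yes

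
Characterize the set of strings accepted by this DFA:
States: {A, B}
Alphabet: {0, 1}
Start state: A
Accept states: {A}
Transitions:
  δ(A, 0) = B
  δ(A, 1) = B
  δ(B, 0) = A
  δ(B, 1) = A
Testing a few strings:
  '1' → reject
  '00' → accept
  '111' → reject
  '010' → reject
State roles: A=even length so far; B=odd length so far
All binary strings of even length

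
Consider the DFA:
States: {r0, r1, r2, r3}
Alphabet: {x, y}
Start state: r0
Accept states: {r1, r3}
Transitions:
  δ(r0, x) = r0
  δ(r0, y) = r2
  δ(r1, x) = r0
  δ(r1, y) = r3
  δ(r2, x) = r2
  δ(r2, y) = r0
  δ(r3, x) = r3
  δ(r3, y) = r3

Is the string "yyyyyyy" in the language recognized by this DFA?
Processing string "yyyyyyy":
  r0 --y--> r2
  r2 --y--> r0
  r0 --y--> r2
  r2 --y--> r0
  r0 --y--> r2
  r2 --y--> r0
  r0 --y--> r2
Final state: r2
Accept states: {r1, r3}
No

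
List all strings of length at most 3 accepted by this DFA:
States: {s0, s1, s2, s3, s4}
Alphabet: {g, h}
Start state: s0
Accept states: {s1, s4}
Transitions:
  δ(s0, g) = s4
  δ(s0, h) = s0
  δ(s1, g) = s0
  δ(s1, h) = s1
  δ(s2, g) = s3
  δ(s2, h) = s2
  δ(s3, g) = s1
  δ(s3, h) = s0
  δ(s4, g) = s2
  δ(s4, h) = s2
g, hg, hhg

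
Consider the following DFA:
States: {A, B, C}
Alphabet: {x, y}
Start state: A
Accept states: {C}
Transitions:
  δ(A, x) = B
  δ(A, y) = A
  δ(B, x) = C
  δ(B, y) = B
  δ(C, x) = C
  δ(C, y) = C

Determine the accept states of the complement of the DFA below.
Complement accept states = All states \ Original accept states
= {A, B, C} \ {C}
{A, B}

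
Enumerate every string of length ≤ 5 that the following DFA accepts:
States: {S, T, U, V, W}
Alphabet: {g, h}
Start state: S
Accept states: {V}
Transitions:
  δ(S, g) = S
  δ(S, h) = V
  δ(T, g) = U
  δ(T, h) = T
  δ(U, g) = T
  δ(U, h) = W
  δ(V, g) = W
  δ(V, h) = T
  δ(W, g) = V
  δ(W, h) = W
h, gh, ggh, hgg, gggh, ghgg, hghg, ggggh, gghgg, ghghg, hgggg, hghhg, hhghg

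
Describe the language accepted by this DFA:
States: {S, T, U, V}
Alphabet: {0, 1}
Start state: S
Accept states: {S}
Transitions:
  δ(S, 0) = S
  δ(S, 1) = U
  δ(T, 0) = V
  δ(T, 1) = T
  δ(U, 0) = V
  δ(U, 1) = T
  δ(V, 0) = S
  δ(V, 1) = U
Testing a few strings:
  '10' → reject
  '1' → reject
  '1111' → reject
  '01' → reject
State roles: S=value ≡ 0 (mod 4); T=value ≡ 3 (mod 4); U=value ≡ 1 (mod 4); V=value ≡ 2 (mod 4)
All binary strings representing a multiple of 4 (read in base 2; leading zeros allowed and ε counts as 0)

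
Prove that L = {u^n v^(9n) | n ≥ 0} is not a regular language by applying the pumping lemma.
Assume L is regular with pumping length p. Idea: pumping the u-block breaks the 1:9 ratio.
Choose s = u^p v^(9p) (length 10p ≥ p). By the pumping lemma, s = xyz with |xy| ≤ p, |y| > 0, so y = u^k with k ≥ 1. Then xy²z = u^(p+k) v^(9p). For this to be in L we would need 9p = 9(p+k), i.e. 9k = 0, contradicting k ≥ 1. So xy²z ∉ L.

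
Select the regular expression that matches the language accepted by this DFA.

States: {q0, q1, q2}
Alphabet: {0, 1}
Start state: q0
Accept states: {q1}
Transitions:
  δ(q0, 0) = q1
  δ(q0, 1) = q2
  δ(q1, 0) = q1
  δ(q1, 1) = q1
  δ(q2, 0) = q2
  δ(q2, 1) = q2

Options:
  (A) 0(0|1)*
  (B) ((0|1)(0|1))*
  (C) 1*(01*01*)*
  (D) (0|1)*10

Check each option against the DFA on short strings; one disagreement eliminates an option:
  (A) 0(0|1)*: agrees with the DFA on every string of length ≤ 6
  (B) ((0|1)(0|1))*: on ε the DFA stays in q0 and rejects (q0 ∉ Accept), but the regex matches it → eliminate
  (C) 1*(01*01*)*: on ε the DFA stays in q0 and rejects (q0 ∉ Accept), but the regex matches it → eliminate
  (D) (0|1)*10: on '0' the DFA goes q0 → q1 and accepts (q1 ∈ Accept), but the regex does not match it → eliminate
Only (A) is consistent with the DFA.
(A) 0(0|1)*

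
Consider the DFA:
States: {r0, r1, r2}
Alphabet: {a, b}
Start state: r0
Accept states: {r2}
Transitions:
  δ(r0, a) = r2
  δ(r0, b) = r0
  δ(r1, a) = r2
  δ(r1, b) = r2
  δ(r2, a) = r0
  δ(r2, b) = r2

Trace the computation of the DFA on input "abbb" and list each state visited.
read 'a': r0 → r2
  read 'b': r2 → r2
  read 'b': r2 → r2
  read 'b': r2 → r2
r0 -> r2 -> r2 -> r2 -> r2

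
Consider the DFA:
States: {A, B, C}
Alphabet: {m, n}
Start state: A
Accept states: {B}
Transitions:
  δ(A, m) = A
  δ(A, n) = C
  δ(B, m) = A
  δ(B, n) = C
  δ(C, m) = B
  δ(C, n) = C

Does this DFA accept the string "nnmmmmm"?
Processing string "nnmmmmm":
  A --n--> C
  C --n--> C
  C --m--> B
  B --m--> A
  A --m--> A
  A --m--> A
  A --m--> A
Final state: A
Accept states: {B}
No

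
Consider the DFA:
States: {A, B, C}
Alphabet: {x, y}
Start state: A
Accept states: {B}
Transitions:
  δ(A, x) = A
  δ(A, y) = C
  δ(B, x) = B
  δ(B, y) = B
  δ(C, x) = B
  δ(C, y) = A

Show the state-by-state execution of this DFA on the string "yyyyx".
read 'y': A → C
  read 'y': C → A
  read 'y': A → C
  read 'y': C → A
  read 'x': A → A
A -> C -> A -> C -> A -> A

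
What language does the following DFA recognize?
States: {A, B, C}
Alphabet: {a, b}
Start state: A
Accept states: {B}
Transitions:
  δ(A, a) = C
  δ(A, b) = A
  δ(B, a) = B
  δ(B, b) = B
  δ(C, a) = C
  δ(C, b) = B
Testing a few strings:
  'bb' → reject
  'b' → reject
  'aa' → reject
  'a' → reject
State roles: A=no a seen yet; B=substring ab seen; C=seen a a, waiting for b
All strings over {a,b} containing the substring ab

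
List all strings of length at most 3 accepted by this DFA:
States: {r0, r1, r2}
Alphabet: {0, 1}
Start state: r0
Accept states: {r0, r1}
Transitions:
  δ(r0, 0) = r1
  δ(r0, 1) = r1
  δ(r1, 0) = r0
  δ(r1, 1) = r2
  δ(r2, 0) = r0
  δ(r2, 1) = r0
ε, 0, 1, 00, 10, 000, 001, 010, 011, 100, 101, 110, 111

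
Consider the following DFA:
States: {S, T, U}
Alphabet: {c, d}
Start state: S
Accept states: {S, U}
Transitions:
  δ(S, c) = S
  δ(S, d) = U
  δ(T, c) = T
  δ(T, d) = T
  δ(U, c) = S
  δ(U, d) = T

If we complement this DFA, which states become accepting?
Complement accept states = All states \ Original accept states
= {S, T, U} \ {S, U}
{T}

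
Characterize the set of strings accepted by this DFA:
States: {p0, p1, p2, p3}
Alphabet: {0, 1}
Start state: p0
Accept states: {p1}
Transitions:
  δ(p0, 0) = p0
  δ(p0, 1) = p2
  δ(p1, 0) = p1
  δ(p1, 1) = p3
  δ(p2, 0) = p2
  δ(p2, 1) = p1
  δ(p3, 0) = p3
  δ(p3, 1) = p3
Testing a few strings:
  '0' → reject
  '11' → accept
  '10' → reject
  '1' → reject
State roles: p0=zero 1's; p1=two 1's; p2=one 1; p3=≥ three 1's (dead)
All binary strings containing exactly two 1's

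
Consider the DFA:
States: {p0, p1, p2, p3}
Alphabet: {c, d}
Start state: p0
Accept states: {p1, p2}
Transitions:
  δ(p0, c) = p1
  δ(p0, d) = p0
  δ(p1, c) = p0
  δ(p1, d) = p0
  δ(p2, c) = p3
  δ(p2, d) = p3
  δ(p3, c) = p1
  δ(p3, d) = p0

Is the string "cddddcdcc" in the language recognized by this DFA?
Processing string "cddddcdcc":
  p0 --c--> p1
  p1 --d--> p0
  p0 --d--> p0
  p0 --d--> p0
  p0 --d--> p0
  p0 --c--> p1
  p1 --d--> p0
  p0 --c--> p1
  p1 --c--> p0
Final state: p0
Accept states: {p1, p2}
No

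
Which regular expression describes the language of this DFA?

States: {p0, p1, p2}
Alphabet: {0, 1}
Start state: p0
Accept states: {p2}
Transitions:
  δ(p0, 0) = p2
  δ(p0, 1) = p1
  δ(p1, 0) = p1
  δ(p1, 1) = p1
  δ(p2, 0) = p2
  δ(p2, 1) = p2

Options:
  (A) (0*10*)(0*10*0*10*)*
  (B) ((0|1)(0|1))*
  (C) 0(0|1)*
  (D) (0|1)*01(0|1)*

Check each option against the DFA on short strings; one disagreement eliminates an option:
  (A) (0*10*)(0*10*0*10*)*: on '0' the DFA goes p0 → p2 and accepts (p2 ∈ Accept), but the regex does not match it → eliminate
  (B) ((0|1)(0|1))*: on ε the DFA stays in p0 and rejects (p0 ∉ Accept), but the regex matches it → eliminate
  (C) 0(0|1)*: agrees with the DFA on every string of length ≤ 6
  (D) (0|1)*01(0|1)*: on '0' the DFA goes p0 → p2 and accepts (p2 ∈ Accept), but the regex does not match it → eliminate
Only (C) is consistent with the DFA.
(C) 0(0|1)*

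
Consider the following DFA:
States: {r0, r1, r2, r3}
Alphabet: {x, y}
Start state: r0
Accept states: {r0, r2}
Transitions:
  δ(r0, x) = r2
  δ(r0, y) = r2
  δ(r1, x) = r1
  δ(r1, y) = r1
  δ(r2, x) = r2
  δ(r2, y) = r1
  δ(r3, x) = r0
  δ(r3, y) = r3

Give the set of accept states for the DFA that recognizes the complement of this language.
Complement accept states = All states \ Original accept states
= {r0, r1, r2, r3} \ {r0, r2}
{r1, r3}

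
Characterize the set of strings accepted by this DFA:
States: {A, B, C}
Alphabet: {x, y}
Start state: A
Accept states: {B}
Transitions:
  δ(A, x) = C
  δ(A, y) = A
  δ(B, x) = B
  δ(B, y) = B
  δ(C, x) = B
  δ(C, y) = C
Testing a few strings:
  'y' → reject
  'xxy' → accept
  'yy' → reject
  'yxy' → reject
State roles: A=zero x's seen; B=≥ two x's seen; C=one x seen
All strings over {x,y} containing at least two x's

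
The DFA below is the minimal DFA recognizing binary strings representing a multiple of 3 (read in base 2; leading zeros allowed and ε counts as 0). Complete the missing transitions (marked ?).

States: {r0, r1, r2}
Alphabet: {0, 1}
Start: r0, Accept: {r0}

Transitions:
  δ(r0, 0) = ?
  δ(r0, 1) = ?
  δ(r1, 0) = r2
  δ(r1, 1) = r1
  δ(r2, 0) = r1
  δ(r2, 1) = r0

From the language and accept set, identify what each state tracks — r0: value ≡ 0 (mod 3); r1: value ≡ 2 (mod 3); r2: value ≡ 1 (mod 3).
Each missing δ(q, a) is the state matching the new tracked value after reading a.
δ(r0, 0) = r0; δ(r0, 1) = r2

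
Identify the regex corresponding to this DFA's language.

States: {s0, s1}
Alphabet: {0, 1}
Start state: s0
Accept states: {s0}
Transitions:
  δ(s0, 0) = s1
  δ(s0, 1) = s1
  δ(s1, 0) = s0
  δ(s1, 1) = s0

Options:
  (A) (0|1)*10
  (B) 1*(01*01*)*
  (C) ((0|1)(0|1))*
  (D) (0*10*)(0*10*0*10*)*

Check each option against the DFA on short strings; one disagreement eliminates an option:
  (A) (0|1)*10: on ε the DFA stays in s0 and accepts (s0 ∈ Accept), but the regex does not match it → eliminate
  (B) 1*(01*01*)*: on '1' the DFA goes s0 → s1 and rejects (s1 ∉ Accept), but the regex matches it → eliminate
  (C) ((0|1)(0|1))*: agrees with the DFA on every string of length ≤ 6
  (D) (0*10*)(0*10*0*10*)*: on ε the DFA stays in s0 and accepts (s0 ∈ Accept), but the regex does not match it → eliminate
Only (C) is consistent with the DFA.
(C) ((0|1)(0|1))*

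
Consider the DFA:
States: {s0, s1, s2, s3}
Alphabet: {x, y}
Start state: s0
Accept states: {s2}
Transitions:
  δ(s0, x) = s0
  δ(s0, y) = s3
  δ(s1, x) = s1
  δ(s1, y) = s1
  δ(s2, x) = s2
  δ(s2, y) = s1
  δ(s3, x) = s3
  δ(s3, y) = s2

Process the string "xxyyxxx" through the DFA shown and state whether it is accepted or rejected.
Processing string "xxyyxxx":
  s0 --x--> s0
  s0 --x--> s0
  s0 --y--> s3
  s3 --y--> s2
  s2 --x--> s2
  s2 --x--> s2
  s2 --x--> s2
Final state: s2
Accept states: {s2}
Yes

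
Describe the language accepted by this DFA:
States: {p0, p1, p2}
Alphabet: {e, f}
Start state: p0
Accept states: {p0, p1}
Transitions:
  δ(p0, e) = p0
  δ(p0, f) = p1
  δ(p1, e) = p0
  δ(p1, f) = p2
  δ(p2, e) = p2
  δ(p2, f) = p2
Testing a few strings:
  'ffee' → reject
  'ef' → accept
  'ffe' → reject
  'ff' → reject
State roles: p0=last symbol not f (ok); p1=last symbol f (ok); p2=saw ff (dead)
All strings over {e,f} with no two consecutive f's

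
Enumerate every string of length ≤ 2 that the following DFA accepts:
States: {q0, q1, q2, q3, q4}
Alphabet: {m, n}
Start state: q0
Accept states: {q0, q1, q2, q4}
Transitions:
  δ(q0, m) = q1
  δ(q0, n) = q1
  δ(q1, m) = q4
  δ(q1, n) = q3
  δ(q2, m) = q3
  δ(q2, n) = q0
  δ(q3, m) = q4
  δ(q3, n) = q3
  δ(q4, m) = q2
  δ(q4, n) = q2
ε, m, n, mm, nm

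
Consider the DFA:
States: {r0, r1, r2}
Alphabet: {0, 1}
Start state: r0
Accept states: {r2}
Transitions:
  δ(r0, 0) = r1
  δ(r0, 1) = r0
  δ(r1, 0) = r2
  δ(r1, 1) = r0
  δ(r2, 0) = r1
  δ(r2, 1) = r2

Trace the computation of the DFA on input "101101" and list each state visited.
read '1': r0 → r0
  read '0': r0 → r1
  read '1': r1 → r0
  read '1': r0 → r0
  read '0': r0 → r1
  read '1': r1 → r0
r0 -> r0 -> r1 -> r0 -> r0 -> r1 -> r0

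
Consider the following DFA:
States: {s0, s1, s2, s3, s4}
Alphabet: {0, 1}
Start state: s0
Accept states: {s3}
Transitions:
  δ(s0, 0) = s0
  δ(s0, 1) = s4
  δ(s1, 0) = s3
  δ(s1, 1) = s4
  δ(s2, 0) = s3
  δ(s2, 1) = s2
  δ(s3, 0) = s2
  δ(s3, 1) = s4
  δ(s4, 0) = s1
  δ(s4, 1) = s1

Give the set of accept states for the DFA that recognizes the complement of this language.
Complement accept states = All states \ Original accept states
= {s0, s1, s2, s3, s4} \ {s3}
{s0, s1, s2, s4}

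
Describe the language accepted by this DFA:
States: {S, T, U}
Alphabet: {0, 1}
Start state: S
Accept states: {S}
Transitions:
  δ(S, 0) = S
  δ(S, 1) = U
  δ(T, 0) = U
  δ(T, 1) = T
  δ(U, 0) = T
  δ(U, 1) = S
Testing a few strings:
  '00' → accept
  '0011' → accept
  '1' → reject
  '001' → reject
State roles: S=value ≡ 0 (mod 3); T=value ≡ 2 (mod 3); U=value ≡ 1 (mod 3)
All binary strings representing a multiple of 3 (read in base 2; leading zeros allowed and ε counts as 0)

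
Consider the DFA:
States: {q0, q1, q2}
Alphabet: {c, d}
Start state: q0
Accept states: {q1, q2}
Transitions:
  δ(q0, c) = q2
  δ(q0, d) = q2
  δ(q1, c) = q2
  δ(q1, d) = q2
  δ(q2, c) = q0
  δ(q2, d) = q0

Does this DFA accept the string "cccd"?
Processing string "cccd":
  q0 --c--> q2
  q2 --c--> q0
  q0 --c--> q2
  q2 --d--> q0
Final state: q0
Accept states: {q1, q2}
No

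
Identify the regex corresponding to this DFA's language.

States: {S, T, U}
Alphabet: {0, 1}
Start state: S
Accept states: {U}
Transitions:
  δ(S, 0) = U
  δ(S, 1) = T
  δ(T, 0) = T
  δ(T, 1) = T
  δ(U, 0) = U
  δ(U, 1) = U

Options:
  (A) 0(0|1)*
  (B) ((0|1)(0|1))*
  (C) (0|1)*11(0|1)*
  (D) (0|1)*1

Check each option against the DFA on short strings; one disagreement eliminates an option:
  (A) 0(0|1)*: agrees with the DFA on every string of length ≤ 6
  (B) ((0|1)(0|1))*: on ε the DFA stays in S and rejects (S ∉ Accept), but the regex matches it → eliminate
  (C) (0|1)*11(0|1)*: on '0' the DFA goes S → U and accepts (U ∈ Accept), but the regex does not match it → eliminate
  (D) (0|1)*1: on '0' the DFA goes S → U and accepts (U ∈ Accept), but the regex does not match it → eliminate
Only (A) is consistent with the DFA.
(A) 0(0|1)*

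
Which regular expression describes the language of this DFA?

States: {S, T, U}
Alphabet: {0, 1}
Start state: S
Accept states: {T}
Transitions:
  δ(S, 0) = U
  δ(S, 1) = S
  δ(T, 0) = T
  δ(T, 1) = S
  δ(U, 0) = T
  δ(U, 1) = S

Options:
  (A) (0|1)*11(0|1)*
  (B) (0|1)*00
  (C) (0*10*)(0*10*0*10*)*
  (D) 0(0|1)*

Check each option against the DFA on short strings; one disagreement eliminates an option:
  (A) (0|1)*11(0|1)*: on '00' the DFA goes S → U → T and accepts (T ∈ Accept), but the regex does not match it → eliminate
  (B) (0|1)*00: agrees with the DFA on every string of length ≤ 6
  (C) (0*10*)(0*10*0*10*)*: on '1' the DFA goes S → S and rejects (S ∉ Accept), but the regex matches it → eliminate
  (D) 0(0|1)*: on '0' the DFA goes S → U and rejects (U ∉ Accept), but the regex matches it → eliminate
Only (B) is consistent with the DFA.
(B) (0|1)*00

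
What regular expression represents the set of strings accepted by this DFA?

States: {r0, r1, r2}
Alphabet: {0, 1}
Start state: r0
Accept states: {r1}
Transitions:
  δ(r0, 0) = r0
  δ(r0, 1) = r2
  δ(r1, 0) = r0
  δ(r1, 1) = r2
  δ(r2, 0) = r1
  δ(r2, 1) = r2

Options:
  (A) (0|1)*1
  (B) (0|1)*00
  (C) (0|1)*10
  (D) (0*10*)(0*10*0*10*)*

Check each option against the DFA on short strings; one disagreement eliminates an option:
  (A) (0|1)*1: on '1' the DFA goes r0 → r2 and rejects (r2 ∉ Accept), but the regex matches it → eliminate
  (B) (0|1)*00: on '00' the DFA goes r0 → r0 → r0 and rejects (r0 ∉ Accept), but the regex matches it → eliminate
  (C) (0|1)*10: agrees with the DFA on every string of length ≤ 6
  (D) (0*10*)(0*10*0*10*)*: on '1' the DFA goes r0 → r2 and rejects (r2 ∉ Accept), but the regex matches it → eliminate
Only (C) is consistent with the DFA.
(C) (0|1)*10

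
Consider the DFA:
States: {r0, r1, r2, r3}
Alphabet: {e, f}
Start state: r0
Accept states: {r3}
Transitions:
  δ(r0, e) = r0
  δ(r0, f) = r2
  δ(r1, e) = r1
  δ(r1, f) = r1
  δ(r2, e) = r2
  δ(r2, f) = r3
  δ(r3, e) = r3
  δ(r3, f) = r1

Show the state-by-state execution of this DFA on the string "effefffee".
read 'e': r0 → r0
  read 'f': r0 → r2
  read 'f': r2 → r3
  read 'e': r3 → r3
  read 'f': r3 → r1
  read 'f': r1 → r1
  read 'f': r1 → r1
  read 'e': r1 → r1
  read 'e': r1 → r1
r0 -> r0 -> r2 -> r3 -> r3 -> r1 -> r1 -> r1 -> r1 -> r1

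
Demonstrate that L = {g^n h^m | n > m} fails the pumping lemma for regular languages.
Assume L is regular with pumping length p. Idea: pumping down the g-block drops the g-count to at most the h-count.
Choose s = g^(p+1) h^p ∈ L (|s| = 2p+1 ≥ p). By the pumping lemma, s = xyz with |xy| ≤ p, |y| > 0, so y = g^k with k ≥ 1. Take i = 0: xz = g^(p+1−k) h^p. Since k ≥ 1, p+1−k ≤ p, so the number of g's is no longer strictly greater than the number of h's, hence xz ∉ L.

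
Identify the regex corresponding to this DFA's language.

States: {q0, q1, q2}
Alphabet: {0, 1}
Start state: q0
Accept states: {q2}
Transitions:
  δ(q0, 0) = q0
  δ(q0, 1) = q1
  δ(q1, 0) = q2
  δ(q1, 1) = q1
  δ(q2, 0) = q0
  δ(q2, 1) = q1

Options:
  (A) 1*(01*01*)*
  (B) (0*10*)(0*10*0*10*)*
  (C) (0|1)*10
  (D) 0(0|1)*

Check each option against the DFA on short strings; one disagreement eliminates an option:
  (A) 1*(01*01*)*: on ε the DFA stays in q0 and rejects (q0 ∉ Accept), but the regex matches it → eliminate
  (B) (0*10*)(0*10*0*10*)*: on '1' the DFA goes q0 → q1 and rejects (q1 ∉ Accept), but the regex matches it → eliminate
  (C) (0|1)*10: agrees with the DFA on every string of length ≤ 6
  (D) 0(0|1)*: on '0' the DFA goes q0 → q0 and rejects (q0 ∉ Accept), but the regex matches it → eliminate
Only (C) is consistent with the DFA.
(C) (0|1)*10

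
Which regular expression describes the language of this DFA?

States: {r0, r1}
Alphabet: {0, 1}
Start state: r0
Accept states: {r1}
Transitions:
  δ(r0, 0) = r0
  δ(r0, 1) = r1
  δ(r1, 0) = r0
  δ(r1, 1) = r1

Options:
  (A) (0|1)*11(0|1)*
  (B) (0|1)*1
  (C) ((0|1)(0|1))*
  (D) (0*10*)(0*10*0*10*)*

Check each option against the DFA on short strings; one disagreement eliminates an option:
  (A) (0|1)*11(0|1)*: on '1' the DFA goes r0 → r1 and accepts (r1 ∈ Accept), but the regex does not match it → eliminate
  (B) (0|1)*1: agrees with the DFA on every string of length ≤ 6
  (C) ((0|1)(0|1))*: on ε the DFA stays in r0 and rejects (r0 ∉ Accept), but the regex matches it → eliminate
  (D) (0*10*)(0*10*0*10*)*: on '10' the DFA goes r0 → r1 → r0 and rejects (r0 ∉ Accept), but the regex matches it → eliminate
Only (B) is consistent with the DFA.
(B) (0|1)*1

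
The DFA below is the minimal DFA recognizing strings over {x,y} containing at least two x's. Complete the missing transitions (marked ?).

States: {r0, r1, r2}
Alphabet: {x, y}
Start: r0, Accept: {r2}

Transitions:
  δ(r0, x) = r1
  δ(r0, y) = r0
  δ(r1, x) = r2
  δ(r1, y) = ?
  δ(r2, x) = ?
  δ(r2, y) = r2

From the language and accept set, identify what each state tracks — r0: zero x's seen; r1: one x seen; r2: ≥ two x's seen.
Each missing δ(q, a) is the state matching the new tracked value after reading a.
δ(r1, y) = r1; δ(r2, x) = r2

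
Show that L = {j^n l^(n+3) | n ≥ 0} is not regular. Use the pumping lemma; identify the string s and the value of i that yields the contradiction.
Assume L is regular with pumping length p. Idea: pumping the j-block breaks the fixed offset of 3.
Choose s = j^p l^(p+3) ∈ L. By the pumping lemma, s = xyz with |xy| ≤ p, |y| > 0, so y = j^k with k ≥ 1. Then xy²z = j^(p+k) l^(p+3). For this to be in L we would need p+3 = (p+k)+3, i.e. k = 0, contradicting k ≥ 1. So xy²z ∉ L.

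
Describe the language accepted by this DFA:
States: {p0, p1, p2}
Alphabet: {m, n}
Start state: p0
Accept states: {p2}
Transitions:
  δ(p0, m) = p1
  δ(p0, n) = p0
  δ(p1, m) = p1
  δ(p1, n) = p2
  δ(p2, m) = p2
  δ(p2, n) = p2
Testing a few strings:
  'm' → reject
  'nmm' → reject
  'mnm' → accept
  'nm' → reject
State roles: p0=no m seen yet; p1=seen a m, waiting for n; p2=substring mn seen
All strings over {m,n} containing the substring mn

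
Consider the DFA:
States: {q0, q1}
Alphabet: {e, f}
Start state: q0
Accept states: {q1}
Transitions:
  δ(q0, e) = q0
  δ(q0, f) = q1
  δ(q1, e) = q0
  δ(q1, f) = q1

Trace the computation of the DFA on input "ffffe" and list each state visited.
read 'f': q0 → q1
  read 'f': q1 → q1
  read 'f': q1 → q1
  read 'f': q1 → q1
  read 'e': q1 → q0
q0 -> q1 -> q1 -> q1 -> q1 -> q0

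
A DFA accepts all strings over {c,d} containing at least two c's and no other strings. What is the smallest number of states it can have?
By Myhill–Nerode, count the distinguishable equivalence classes: three classes — 0, 1, or ≥2 c's seen.
3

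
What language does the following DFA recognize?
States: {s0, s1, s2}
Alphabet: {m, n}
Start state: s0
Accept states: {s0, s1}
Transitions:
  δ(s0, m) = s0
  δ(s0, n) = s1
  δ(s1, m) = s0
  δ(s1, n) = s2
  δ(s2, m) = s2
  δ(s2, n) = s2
Testing a few strings:
  'nnnm' → reject
  'nnm' → reject
  'mmmn' → accept
  'm' → accept
State roles: s0=last symbol not n (ok); s1=last symbol n (ok); s2=saw nn (dead)
All strings over {m,n} with no two consecutive n's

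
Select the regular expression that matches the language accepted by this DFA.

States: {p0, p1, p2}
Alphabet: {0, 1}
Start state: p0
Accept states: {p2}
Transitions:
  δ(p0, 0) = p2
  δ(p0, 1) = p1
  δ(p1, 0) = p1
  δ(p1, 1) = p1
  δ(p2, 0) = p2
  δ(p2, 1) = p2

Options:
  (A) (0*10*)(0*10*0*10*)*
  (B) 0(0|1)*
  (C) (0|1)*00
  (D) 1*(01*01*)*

Check each option against the DFA on short strings; one disagreement eliminates an option:
  (A) (0*10*)(0*10*0*10*)*: on '0' the DFA goes p0 → p2 and accepts (p2 ∈ Accept), but the regex does not match it → eliminate
  (B) 0(0|1)*: agrees with the DFA on every string of length ≤ 6
  (C) (0|1)*00: on '0' the DFA goes p0 → p2 and accepts (p2 ∈ Accept), but the regex does not match it → eliminate
  (D) 1*(01*01*)*: on ε the DFA stays in p0 and rejects (p0 ∉ Accept), but the regex matches it → eliminate
Only (B) is consistent with the DFA.
(B) 0(0|1)*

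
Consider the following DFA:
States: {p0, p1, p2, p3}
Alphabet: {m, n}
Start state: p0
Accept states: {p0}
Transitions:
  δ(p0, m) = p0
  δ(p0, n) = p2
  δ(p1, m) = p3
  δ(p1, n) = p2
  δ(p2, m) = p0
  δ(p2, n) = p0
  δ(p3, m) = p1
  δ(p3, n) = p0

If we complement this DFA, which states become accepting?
Complement accept states = All states \ Original accept states
= {p0, p1, p2, p3} \ {p0}
{p1, p2, p3}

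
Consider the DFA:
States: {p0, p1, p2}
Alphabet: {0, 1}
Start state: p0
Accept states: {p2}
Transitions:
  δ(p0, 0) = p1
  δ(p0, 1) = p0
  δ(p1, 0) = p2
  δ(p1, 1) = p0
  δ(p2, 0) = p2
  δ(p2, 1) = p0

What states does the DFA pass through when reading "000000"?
read '0': p0 → p1
  read '0': p1 → p2
  read '0': p2 → p2
  read '0': p2 → p2
  read '0': p2 → p2
  read '0': p2 → p2
p0 -> p1 -> p2 -> p2 -> p2 -> p2 -> p2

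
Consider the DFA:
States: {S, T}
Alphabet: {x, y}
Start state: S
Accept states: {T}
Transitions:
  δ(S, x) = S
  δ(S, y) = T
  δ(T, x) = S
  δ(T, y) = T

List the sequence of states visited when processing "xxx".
read 'x': S → S
  read 'x': S → S
  read 'x': S → S
S -> S -> S -> S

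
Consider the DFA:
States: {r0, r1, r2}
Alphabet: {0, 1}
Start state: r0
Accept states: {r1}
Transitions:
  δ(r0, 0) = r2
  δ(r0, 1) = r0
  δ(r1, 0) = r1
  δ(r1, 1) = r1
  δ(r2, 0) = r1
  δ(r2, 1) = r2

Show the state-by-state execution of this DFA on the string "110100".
read '1': r0 → r0
  read '1': r0 → r0
  read '0': r0 → r2
  read '1': r2 → r2
  read '0': r2 → r1
  read '0': r1 → r1
r0 -> r0 -> r0 -> r2 -> r2 -> r1 -> r1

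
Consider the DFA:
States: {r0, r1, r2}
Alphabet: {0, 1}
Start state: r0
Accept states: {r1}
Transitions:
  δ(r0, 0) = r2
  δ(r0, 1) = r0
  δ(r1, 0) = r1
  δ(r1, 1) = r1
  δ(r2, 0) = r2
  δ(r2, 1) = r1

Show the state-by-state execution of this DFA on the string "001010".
read '0': r0 → r2
  read '0': r2 → r2
  read '1': r2 → r1
  read '0': r1 → r1
  read '1': r1 → r1
  read '0': r1 → r1
r0 -> r2 -> r2 -> r1 -> r1 -> r1 -> r1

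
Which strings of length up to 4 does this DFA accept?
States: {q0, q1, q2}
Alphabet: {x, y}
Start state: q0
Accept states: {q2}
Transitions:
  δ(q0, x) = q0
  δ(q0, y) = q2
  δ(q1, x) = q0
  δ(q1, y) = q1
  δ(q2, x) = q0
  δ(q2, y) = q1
y, xy, xxy, yxy, xxxy, xyxy, yxxy, yyxy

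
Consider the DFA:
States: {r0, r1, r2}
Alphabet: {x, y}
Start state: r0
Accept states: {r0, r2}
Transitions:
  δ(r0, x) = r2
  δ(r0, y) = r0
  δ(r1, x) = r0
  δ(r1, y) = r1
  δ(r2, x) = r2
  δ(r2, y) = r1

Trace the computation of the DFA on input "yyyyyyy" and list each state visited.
read 'y': r0 → r0
  read 'y': r0 → r0
  read 'y': r0 → r0
  read 'y': r0 → r0
  read 'y': r0 → r0
  read 'y': r0 → r0
  read 'y': r0 → r0
r0 -> r0 -> r0 -> r0 -> r0 -> r0 -> r0 -> r0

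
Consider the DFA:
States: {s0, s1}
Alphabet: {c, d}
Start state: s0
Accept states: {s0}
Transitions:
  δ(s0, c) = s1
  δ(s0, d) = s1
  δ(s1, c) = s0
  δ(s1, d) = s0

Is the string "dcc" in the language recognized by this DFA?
Processing string "dcc":
  s0 --d--> s1
  s1 --c--> s0
  s0 --c--> s1
Final state: s1
Accept states: {s0}
No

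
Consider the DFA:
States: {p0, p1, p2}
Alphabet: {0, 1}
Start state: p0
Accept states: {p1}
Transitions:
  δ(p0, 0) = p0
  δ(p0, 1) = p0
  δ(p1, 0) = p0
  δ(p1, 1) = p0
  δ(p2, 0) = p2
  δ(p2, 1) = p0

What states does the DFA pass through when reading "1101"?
read '1': p0 → p0
  read '1': p0 → p0
  read '0': p0 → p0
  read '1': p0 → p0
p0 -> p0 -> p0 -> p0 -> p0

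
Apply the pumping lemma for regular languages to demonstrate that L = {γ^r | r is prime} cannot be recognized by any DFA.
Assume L is regular with pumping length p. Idea: pumping by a suitable count produces a composite length.
Let q be a prime with q ≥ p and choose s = γ^q ∈ L. By the pumping lemma, s = xyz with |xy| ≤ p, |y| = k ≥ 1. Take i = q+1: |xy^(q+1)z| = q + q·k = q(1+k). Since q ≥ 2 and 1+k ≥ 2, q(1+k) is composite, so xy^(q+1)z ∉ L.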